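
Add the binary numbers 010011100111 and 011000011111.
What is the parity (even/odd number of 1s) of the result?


010011100111 = 1255
011000011111 = 1567
Sum = 2822 = 101100000110
1s count = 5

odd parity (5 ones in 101100000110)


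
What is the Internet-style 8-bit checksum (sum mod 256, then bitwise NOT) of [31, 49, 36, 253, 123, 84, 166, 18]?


Sum = 760 mod 256 = 248
Complement = 7

7


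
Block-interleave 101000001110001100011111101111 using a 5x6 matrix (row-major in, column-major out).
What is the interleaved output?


Matrix:
  101000
  001110
  001100
  011111
  101111
Read columns: 100010001011111011110101100011

100010001011111011110101100011


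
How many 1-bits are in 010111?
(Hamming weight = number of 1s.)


Counting 1s in 010111

4


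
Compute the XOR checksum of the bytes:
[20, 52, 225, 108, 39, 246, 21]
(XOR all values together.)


XOR chain: 20 ^ 52 ^ 225 ^ 108 ^ 39 ^ 246 ^ 21 = 105

105


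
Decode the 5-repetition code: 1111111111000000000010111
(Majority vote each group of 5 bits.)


Groups: 11111, 11111, 00000, 00000, 10111
Majority votes: 11001

11001


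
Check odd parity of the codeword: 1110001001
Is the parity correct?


Number of 1s: 5

Yes, parity is correct (5 ones)


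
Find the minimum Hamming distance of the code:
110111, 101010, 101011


Comparing all pairs, minimum distance: 1
Can detect 0 errors, correct 0 errors

1


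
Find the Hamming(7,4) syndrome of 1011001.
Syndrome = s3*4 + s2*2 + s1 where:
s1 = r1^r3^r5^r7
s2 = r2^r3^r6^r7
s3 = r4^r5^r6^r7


s1=1, s2=0, s3=0

Syndrome = 1 (error at position 1)


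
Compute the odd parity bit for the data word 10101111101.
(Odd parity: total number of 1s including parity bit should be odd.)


Number of 1s in data: 8
Parity bit: 1

1


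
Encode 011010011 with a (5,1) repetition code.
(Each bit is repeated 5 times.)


Each bit -> 5 copies

000001111111111000001111100000000001111111111


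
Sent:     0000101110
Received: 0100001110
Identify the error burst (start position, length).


XOR: 0100100000

Burst at position 1, length 4


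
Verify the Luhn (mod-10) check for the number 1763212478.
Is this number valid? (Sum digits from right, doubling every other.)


Luhn sum = 41
41 mod 10 = 1

Invalid (Luhn sum mod 10 = 1)


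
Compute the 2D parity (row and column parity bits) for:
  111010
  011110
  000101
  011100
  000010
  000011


Row parities: 000110
Column parities: 111100

Row P: 000110, Col P: 111100, Corner: 0


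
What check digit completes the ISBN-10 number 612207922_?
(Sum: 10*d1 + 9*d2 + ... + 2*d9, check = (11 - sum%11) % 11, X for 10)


Weighted sum: 180
180 mod 11 = 4

Check digit: 7


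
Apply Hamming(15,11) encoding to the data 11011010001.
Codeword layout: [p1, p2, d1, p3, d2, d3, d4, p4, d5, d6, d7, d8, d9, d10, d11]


Parity bits: p1=0, p2=0, p3=1, p4=1

001110111010001


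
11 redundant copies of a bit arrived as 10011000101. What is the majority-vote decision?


Ones: 5 out of 11
Threshold: 6

0 (5/11 voted 1)


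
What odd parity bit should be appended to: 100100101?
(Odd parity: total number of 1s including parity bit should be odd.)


Number of 1s in data: 4
Parity bit: 1

1


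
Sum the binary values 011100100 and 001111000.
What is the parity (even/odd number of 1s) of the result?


011100100 = 228
001111000 = 120
Sum = 348 = 101011100
1s count = 5

odd parity (5 ones in 101011100)


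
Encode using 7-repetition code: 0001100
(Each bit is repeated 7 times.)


Each bit -> 7 copies

0000000000000000000001111111111111100000000000000


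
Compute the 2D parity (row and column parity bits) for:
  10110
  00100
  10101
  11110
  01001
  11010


Row parities: 111001
Column parities: 01010

Row P: 111001, Col P: 01010, Corner: 0


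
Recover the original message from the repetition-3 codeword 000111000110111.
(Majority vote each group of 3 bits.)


Groups: 000, 111, 000, 110, 111
Majority votes: 01011

01011


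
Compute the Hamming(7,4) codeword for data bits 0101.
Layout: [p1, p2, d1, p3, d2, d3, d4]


Parity bits: p1=0, p2=1, p3=0

0100101


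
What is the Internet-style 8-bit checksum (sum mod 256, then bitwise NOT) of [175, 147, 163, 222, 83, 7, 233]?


Sum = 1030 mod 256 = 6
Complement = 249

249


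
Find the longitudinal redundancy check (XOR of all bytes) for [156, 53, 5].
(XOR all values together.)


XOR chain: 156 ^ 53 ^ 5 = 172

172


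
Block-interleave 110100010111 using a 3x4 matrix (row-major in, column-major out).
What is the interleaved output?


Matrix:
  1101
  0001
  0111
Read columns: 100101001111

100101001111


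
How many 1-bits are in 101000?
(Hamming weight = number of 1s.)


Counting 1s in 101000

2


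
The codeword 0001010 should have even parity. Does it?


Number of 1s: 2

Yes, parity is correct (2 ones)


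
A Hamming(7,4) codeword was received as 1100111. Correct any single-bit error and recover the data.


Syndrome = 7: error at position 7

Data: 0110 (corrected bit 7)


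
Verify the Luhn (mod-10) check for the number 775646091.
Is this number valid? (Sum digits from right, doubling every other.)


Luhn sum = 37
37 mod 10 = 7

Invalid (Luhn sum mod 10 = 7)


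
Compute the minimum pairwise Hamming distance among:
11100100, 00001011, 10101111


Comparing all pairs, minimum distance: 3
Can detect 2 errors, correct 1 errors

3


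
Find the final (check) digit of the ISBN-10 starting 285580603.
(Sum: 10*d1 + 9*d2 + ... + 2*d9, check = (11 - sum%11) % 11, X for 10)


Weighted sum: 245
245 mod 11 = 3

Check digit: 8


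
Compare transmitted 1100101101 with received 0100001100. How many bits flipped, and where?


XOR: 1000100001

3 error(s) at position(s): 0, 4, 9


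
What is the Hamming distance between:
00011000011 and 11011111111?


XOR: 11000111100
Count of 1s: 6

6


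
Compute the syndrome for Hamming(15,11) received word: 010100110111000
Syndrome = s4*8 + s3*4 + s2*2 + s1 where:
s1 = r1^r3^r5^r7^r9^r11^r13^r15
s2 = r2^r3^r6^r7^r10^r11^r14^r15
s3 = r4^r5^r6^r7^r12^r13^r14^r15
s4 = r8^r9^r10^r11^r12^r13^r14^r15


s1=0, s2=0, s3=1, s4=0

Syndrome = 4 (error at position 4)


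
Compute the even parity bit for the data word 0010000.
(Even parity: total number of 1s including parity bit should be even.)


Number of 1s in data: 1
Parity bit: 1

1


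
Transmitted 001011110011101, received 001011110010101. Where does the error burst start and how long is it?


XOR: 000000000001000

Burst at position 11, length 1


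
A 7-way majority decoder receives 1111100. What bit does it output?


Ones: 5 out of 7
Threshold: 4

1 (5/7 voted 1)


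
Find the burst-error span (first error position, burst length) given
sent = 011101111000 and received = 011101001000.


XOR: 000000110000

Burst at position 6, length 2


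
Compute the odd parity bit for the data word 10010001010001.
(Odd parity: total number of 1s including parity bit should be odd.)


Number of 1s in data: 5
Parity bit: 0

0


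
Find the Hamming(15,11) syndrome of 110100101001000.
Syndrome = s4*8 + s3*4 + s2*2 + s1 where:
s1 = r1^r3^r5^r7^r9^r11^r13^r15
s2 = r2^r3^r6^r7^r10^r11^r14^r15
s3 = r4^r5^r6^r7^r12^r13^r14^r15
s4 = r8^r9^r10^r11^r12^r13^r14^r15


s1=1, s2=0, s3=1, s4=0

Syndrome = 5 (error at position 5)


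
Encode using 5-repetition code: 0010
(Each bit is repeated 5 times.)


Each bit -> 5 copies

00000000001111100000


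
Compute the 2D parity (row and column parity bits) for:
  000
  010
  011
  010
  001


Row parities: 01011
Column parities: 010

Row P: 01011, Col P: 010, Corner: 1


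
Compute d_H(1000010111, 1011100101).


XOR: 0011110010
Count of 1s: 5

5


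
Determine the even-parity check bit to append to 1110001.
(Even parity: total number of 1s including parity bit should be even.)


Number of 1s in data: 4
Parity bit: 0

0


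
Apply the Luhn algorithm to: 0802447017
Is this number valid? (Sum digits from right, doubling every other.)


Luhn sum = 36
36 mod 10 = 6

Invalid (Luhn sum mod 10 = 6)


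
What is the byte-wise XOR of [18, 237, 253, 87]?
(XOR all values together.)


XOR chain: 18 ^ 237 ^ 253 ^ 87 = 85

85


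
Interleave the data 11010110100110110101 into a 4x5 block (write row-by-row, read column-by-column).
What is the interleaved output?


Matrix:
  11010
  11010
  01101
  10101
Read columns: 11011110001111000011

11011110001111000011


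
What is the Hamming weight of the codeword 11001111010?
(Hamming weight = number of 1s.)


Counting 1s in 11001111010

7


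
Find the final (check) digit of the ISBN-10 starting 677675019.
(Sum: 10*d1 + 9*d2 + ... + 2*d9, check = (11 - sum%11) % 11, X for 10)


Weighted sum: 309
309 mod 11 = 1

Check digit: X


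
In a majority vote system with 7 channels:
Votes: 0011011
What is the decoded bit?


Ones: 4 out of 7
Threshold: 4

1 (4/7 voted 1)


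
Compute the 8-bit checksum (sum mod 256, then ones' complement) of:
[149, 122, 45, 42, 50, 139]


Sum = 547 mod 256 = 35
Complement = 220

220


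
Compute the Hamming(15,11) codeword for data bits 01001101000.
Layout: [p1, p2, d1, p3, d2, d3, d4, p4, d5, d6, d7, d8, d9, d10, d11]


Parity bits: p1=0, p2=1, p3=0, p4=1

010010011101000


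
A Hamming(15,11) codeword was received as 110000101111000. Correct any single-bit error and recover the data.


Syndrome = 0: no error detected

Data: 00011111000 (no errors)


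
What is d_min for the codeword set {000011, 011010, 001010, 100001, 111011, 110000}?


Comparing all pairs, minimum distance: 1
Can detect 0 errors, correct 0 errors

1


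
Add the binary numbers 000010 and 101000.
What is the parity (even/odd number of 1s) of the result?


000010 = 2
101000 = 40
Sum = 42 = 101010
1s count = 3

odd parity (3 ones in 101010)


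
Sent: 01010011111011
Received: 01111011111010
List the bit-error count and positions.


XOR: 00101000000001

3 error(s) at position(s): 2, 4, 13


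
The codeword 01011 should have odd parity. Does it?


Number of 1s: 3

Yes, parity is correct (3 ones)


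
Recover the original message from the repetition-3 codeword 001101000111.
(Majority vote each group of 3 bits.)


Groups: 001, 101, 000, 111
Majority votes: 0101

0101


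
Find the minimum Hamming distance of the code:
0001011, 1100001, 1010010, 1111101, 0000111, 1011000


Comparing all pairs, minimum distance: 2
Can detect 1 errors, correct 0 errors

2


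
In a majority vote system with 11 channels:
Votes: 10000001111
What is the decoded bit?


Ones: 5 out of 11
Threshold: 6

0 (5/11 voted 1)


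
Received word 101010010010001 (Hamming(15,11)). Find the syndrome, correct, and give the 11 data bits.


Syndrome = 11: error at position 11

Data: 11000000001 (corrected bit 11)


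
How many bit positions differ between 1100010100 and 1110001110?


XOR: 0010011010
Count of 1s: 4

4


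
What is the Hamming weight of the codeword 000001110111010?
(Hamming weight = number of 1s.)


Counting 1s in 000001110111010

7


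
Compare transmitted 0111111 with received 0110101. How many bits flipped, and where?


XOR: 0001010

2 error(s) at position(s): 3, 5


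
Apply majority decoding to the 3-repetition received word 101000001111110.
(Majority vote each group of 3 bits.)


Groups: 101, 000, 001, 111, 110
Majority votes: 10011

10011


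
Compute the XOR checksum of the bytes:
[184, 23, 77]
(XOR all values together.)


XOR chain: 184 ^ 23 ^ 77 = 226

226


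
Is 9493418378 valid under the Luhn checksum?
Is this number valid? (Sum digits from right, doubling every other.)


Luhn sum = 57
57 mod 10 = 7

Invalid (Luhn sum mod 10 = 7)


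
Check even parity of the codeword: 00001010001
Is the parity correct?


Number of 1s: 3

No, parity error (3 ones)


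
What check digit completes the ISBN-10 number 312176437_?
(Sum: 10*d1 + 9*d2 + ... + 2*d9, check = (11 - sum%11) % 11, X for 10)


Weighted sum: 173
173 mod 11 = 8

Check digit: 3


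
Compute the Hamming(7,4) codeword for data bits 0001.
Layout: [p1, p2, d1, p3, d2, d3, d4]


Parity bits: p1=1, p2=1, p3=1

1101001


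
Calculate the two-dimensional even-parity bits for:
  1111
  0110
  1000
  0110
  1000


Row parities: 00101
Column parities: 1111

Row P: 00101, Col P: 1111, Corner: 0


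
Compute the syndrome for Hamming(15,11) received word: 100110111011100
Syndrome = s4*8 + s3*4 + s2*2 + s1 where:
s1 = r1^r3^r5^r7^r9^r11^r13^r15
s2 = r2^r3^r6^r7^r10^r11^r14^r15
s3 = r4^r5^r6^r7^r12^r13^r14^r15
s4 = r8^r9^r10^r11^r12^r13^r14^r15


s1=0, s2=0, s3=1, s4=1

Syndrome = 12 (error at position 12)


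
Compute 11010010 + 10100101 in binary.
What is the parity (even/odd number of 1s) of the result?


11010010 = 210
10100101 = 165
Sum = 375 = 101110111
1s count = 7

odd parity (7 ones in 101110111)


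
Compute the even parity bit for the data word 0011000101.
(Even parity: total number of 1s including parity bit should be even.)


Number of 1s in data: 4
Parity bit: 0

0


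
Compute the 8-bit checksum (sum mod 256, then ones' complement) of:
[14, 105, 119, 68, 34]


Sum = 340 mod 256 = 84
Complement = 171

171


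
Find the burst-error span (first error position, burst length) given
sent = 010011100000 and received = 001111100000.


XOR: 011100000000

Burst at position 1, length 3


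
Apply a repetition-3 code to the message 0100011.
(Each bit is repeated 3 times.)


Each bit -> 3 copies

000111000000000111111


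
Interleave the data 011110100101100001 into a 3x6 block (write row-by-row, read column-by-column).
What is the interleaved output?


Matrix:
  011110
  100101
  100001
Read columns: 011100100110100011

011100100110100011


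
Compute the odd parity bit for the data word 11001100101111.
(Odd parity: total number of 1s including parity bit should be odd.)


Number of 1s in data: 9
Parity bit: 0

0


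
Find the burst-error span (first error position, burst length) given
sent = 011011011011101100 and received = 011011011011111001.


XOR: 000000000000010101

Burst at position 13, length 5


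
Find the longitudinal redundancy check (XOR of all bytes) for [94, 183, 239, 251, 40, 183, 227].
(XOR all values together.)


XOR chain: 94 ^ 183 ^ 239 ^ 251 ^ 40 ^ 183 ^ 227 = 129

129


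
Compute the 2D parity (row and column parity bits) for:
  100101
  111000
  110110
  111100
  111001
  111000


Row parities: 110001
Column parities: 010110

Row P: 110001, Col P: 010110, Corner: 1


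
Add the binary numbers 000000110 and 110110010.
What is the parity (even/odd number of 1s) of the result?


000000110 = 6
110110010 = 434
Sum = 440 = 110111000
1s count = 5

odd parity (5 ones in 110111000)


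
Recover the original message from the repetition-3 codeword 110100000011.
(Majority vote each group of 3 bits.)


Groups: 110, 100, 000, 011
Majority votes: 1001

1001


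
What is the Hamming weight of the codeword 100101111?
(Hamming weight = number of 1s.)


Counting 1s in 100101111

6


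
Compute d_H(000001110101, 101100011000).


XOR: 101101101101
Count of 1s: 8

8


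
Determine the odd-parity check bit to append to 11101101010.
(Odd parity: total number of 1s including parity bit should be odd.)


Number of 1s in data: 7
Parity bit: 0

0


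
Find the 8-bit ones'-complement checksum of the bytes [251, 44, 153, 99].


Sum = 547 mod 256 = 35
Complement = 220

220


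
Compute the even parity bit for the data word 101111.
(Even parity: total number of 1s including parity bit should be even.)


Number of 1s in data: 5
Parity bit: 1

1


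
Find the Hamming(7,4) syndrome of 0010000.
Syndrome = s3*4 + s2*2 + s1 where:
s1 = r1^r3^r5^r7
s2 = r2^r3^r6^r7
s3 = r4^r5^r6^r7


s1=1, s2=1, s3=0

Syndrome = 3 (error at position 3)


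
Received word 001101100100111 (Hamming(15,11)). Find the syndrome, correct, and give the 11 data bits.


Syndrome = 0: no error detected

Data: 10110100111 (no errors)


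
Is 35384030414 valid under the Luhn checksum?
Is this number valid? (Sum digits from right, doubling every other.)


Luhn sum = 31
31 mod 10 = 1

Invalid (Luhn sum mod 10 = 1)


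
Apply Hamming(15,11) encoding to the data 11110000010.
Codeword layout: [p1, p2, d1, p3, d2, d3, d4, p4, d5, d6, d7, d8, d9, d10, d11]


Parity bits: p1=1, p2=0, p3=0, p4=1

101011110000010


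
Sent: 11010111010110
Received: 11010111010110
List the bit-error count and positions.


XOR: 00000000000000

0 errors (received matches sent)


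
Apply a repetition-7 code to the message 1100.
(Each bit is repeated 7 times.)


Each bit -> 7 copies

1111111111111100000000000000


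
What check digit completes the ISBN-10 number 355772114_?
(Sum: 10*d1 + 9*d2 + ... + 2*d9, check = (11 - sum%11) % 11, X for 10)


Weighted sum: 231
231 mod 11 = 0

Check digit: 0


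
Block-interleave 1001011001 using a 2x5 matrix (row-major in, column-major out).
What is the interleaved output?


Matrix:
  10010
  11001
Read columns: 1101001001

1101001001


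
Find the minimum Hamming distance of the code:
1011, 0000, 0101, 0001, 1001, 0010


Comparing all pairs, minimum distance: 1
Can detect 0 errors, correct 0 errors

1


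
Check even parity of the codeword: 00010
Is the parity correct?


Number of 1s: 1

No, parity error (1 ones)


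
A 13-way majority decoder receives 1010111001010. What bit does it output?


Ones: 7 out of 13
Threshold: 7

1 (7/13 voted 1)


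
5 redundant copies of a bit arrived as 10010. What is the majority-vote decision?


Ones: 2 out of 5
Threshold: 3

0 (2/5 voted 1)


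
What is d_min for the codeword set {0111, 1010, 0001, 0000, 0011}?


Comparing all pairs, minimum distance: 1
Can detect 0 errors, correct 0 errors

1


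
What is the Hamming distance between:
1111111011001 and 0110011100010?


XOR: 1001100111011
Count of 1s: 8

8


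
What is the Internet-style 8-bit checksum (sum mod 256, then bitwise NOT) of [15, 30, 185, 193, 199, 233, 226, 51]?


Sum = 1132 mod 256 = 108
Complement = 147

147


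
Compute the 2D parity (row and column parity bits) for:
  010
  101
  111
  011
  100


Row parities: 10101
Column parities: 111

Row P: 10101, Col P: 111, Corner: 1


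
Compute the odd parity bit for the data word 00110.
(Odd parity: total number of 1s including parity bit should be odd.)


Number of 1s in data: 2
Parity bit: 1

1


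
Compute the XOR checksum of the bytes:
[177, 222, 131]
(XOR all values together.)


XOR chain: 177 ^ 222 ^ 131 = 236

236


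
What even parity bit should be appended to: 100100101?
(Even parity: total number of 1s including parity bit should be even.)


Number of 1s in data: 4
Parity bit: 0

0


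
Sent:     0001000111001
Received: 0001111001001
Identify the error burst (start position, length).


XOR: 0000111110000

Burst at position 4, length 5


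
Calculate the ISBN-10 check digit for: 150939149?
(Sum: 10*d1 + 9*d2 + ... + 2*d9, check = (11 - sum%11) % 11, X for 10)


Weighted sum: 215
215 mod 11 = 6

Check digit: 5


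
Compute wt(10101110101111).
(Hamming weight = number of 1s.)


Counting 1s in 10101110101111

10


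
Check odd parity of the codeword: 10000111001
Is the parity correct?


Number of 1s: 5

Yes, parity is correct (5 ones)


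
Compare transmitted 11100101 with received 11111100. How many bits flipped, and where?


XOR: 00011001

3 error(s) at position(s): 3, 4, 7


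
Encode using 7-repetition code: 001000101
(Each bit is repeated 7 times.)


Each bit -> 7 copies

000000000000001111111000000000000000000000111111100000001111111


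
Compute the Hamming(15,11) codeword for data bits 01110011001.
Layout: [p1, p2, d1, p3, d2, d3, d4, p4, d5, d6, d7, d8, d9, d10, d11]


Parity bits: p1=0, p2=0, p3=1, p4=1

000111110011001


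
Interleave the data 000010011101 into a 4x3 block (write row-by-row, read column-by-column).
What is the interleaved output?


Matrix:
  000
  010
  011
  101
Read columns: 000101100011

000101100011


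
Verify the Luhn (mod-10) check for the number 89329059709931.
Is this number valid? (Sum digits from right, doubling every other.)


Luhn sum = 73
73 mod 10 = 3

Invalid (Luhn sum mod 10 = 3)


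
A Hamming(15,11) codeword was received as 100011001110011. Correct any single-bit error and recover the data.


Syndrome = 11: error at position 11

Data: 01101100011 (corrected bit 11)


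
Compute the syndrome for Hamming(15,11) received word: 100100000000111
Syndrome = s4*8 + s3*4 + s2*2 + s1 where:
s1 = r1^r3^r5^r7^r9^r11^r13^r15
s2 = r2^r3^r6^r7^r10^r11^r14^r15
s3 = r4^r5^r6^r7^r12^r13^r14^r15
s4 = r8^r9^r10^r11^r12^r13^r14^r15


s1=1, s2=0, s3=0, s4=1

Syndrome = 9 (error at position 9)


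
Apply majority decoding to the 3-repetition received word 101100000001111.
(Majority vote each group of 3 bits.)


Groups: 101, 100, 000, 001, 111
Majority votes: 10001

10001


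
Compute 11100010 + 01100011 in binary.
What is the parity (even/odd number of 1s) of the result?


11100010 = 226
01100011 = 99
Sum = 325 = 101000101
1s count = 4

even parity (4 ones in 101000101)


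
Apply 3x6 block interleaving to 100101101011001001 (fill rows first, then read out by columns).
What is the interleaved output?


Matrix:
  100101
  101011
  001001
Read columns: 110000011100010111

110000011100010111


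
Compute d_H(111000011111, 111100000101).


XOR: 000100011010
Count of 1s: 4

4


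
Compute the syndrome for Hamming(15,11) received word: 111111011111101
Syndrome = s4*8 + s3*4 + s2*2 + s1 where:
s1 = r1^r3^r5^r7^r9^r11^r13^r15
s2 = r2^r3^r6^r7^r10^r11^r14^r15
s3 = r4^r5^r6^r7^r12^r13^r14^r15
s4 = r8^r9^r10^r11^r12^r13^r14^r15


s1=1, s2=0, s3=0, s4=1

Syndrome = 9 (error at position 9)


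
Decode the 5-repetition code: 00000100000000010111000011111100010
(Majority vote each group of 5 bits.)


Groups: 00000, 10000, 00000, 10111, 00001, 11111, 00010
Majority votes: 0001010

0001010


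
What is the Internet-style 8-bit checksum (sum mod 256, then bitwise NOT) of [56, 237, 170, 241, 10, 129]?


Sum = 843 mod 256 = 75
Complement = 180

180


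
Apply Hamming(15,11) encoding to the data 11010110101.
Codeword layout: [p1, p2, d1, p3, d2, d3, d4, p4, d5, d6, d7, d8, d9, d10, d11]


Parity bits: p1=0, p2=1, p3=0, p4=0

011010100110101


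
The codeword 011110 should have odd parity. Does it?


Number of 1s: 4

No, parity error (4 ones)


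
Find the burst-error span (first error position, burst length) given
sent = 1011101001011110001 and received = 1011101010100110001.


XOR: 0000000011111000000

Burst at position 8, length 5


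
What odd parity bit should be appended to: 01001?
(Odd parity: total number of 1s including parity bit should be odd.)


Number of 1s in data: 2
Parity bit: 1

1


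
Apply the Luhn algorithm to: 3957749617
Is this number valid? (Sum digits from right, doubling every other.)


Luhn sum = 56
56 mod 10 = 6

Invalid (Luhn sum mod 10 = 6)


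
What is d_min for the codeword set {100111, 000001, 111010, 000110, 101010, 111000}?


Comparing all pairs, minimum distance: 1
Can detect 0 errors, correct 0 errors

1


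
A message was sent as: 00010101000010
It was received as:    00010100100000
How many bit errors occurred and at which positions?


XOR: 00000001100010

3 error(s) at position(s): 7, 8, 12


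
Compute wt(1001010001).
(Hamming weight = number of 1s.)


Counting 1s in 1001010001

4


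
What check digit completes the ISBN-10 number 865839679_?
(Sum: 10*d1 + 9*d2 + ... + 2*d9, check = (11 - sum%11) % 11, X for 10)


Weighted sum: 356
356 mod 11 = 4

Check digit: 7


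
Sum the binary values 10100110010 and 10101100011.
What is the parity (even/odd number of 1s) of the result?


10100110010 = 1330
10101100011 = 1379
Sum = 2709 = 101010010101
1s count = 6

even parity (6 ones in 101010010101)


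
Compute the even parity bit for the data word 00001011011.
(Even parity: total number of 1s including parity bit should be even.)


Number of 1s in data: 5
Parity bit: 1

1


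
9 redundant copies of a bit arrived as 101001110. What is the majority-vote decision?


Ones: 5 out of 9
Threshold: 5

1 (5/9 voted 1)


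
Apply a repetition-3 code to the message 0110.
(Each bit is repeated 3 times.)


Each bit -> 3 copies

000111111000


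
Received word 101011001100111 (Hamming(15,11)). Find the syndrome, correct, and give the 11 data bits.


Syndrome = 14: error at position 14

Data: 11101100101 (corrected bit 14)


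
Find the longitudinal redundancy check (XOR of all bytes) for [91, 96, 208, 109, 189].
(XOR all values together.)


XOR chain: 91 ^ 96 ^ 208 ^ 109 ^ 189 = 59

59


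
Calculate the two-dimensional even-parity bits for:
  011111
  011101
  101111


Row parities: 101
Column parities: 101101

Row P: 101, Col P: 101101, Corner: 0


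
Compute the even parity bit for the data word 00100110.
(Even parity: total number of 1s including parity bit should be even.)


Number of 1s in data: 3
Parity bit: 1

1


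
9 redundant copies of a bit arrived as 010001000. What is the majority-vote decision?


Ones: 2 out of 9
Threshold: 5

0 (2/9 voted 1)


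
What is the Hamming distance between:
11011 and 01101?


XOR: 10110
Count of 1s: 3

3


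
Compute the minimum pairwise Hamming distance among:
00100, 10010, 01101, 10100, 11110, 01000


Comparing all pairs, minimum distance: 1
Can detect 0 errors, correct 0 errors

1


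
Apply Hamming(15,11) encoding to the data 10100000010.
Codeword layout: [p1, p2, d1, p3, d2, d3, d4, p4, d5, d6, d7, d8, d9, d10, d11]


Parity bits: p1=1, p2=1, p3=0, p4=1

111001010000010


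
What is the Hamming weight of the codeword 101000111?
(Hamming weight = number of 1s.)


Counting 1s in 101000111

5


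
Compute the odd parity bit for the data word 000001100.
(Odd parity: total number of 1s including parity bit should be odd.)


Number of 1s in data: 2
Parity bit: 1

1


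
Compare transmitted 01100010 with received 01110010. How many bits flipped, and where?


XOR: 00010000

1 error(s) at position(s): 3


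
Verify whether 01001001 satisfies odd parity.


Number of 1s: 3

Yes, parity is correct (3 ones)


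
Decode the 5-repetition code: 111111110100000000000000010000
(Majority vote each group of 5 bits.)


Groups: 11111, 11101, 00000, 00000, 00000, 10000
Majority votes: 110000

110000


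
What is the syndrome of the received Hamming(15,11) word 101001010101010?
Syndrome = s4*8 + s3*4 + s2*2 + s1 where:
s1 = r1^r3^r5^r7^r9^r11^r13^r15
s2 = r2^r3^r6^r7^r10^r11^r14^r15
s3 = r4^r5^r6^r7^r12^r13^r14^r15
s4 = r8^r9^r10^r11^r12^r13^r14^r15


s1=0, s2=0, s3=1, s4=0

Syndrome = 4 (error at position 4)


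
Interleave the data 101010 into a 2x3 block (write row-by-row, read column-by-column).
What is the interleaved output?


Matrix:
  101
  010
Read columns: 100110

100110


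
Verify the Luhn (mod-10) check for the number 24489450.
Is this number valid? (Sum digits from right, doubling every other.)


Luhn sum = 38
38 mod 10 = 8

Invalid (Luhn sum mod 10 = 8)


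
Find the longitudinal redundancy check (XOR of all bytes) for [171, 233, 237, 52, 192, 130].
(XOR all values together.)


XOR chain: 171 ^ 233 ^ 237 ^ 52 ^ 192 ^ 130 = 217

217


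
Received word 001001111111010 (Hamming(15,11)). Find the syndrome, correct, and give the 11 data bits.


Syndrome = 0: no error detected

Data: 10111111010 (no errors)


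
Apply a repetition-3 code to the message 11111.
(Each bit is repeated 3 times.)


Each bit -> 3 copies

111111111111111


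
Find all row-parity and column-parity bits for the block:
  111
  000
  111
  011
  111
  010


Row parities: 101011
Column parities: 110

Row P: 101011, Col P: 110, Corner: 0


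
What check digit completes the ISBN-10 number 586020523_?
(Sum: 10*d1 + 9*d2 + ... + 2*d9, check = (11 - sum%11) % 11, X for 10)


Weighted sum: 214
214 mod 11 = 5

Check digit: 6


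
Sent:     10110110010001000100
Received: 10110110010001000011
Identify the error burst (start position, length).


XOR: 00000000000000000111

Burst at position 17, length 3


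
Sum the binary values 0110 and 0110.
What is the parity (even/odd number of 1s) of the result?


0110 = 6
0110 = 6
Sum = 12 = 1100
1s count = 2

even parity (2 ones in 1100)


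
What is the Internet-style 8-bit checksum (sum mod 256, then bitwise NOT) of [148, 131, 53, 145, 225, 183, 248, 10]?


Sum = 1143 mod 256 = 119
Complement = 136

136


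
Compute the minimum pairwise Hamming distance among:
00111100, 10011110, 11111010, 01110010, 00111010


Comparing all pairs, minimum distance: 2
Can detect 1 errors, correct 0 errors

2


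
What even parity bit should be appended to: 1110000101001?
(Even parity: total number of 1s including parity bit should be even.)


Number of 1s in data: 6
Parity bit: 0

0


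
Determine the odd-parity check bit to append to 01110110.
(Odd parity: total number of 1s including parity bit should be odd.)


Number of 1s in data: 5
Parity bit: 0

0


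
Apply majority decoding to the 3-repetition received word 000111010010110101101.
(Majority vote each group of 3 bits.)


Groups: 000, 111, 010, 010, 110, 101, 101
Majority votes: 0100111

0100111


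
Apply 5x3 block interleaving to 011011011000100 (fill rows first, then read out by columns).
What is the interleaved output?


Matrix:
  011
  011
  011
  000
  100
Read columns: 000011110011100

000011110011100


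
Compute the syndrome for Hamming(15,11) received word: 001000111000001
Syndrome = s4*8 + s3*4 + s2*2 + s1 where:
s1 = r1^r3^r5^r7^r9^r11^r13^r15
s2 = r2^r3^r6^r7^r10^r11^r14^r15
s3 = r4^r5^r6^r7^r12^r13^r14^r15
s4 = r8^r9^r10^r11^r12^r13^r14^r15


s1=0, s2=1, s3=0, s4=1

Syndrome = 10 (error at position 10)


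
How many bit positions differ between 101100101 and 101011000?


XOR: 000111101
Count of 1s: 5

5


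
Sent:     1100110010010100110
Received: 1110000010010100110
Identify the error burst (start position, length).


XOR: 0010110000000000000

Burst at position 2, length 4


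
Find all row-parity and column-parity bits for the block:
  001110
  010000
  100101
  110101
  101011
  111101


Row parities: 111001
Column parities: 011000

Row P: 111001, Col P: 011000, Corner: 0


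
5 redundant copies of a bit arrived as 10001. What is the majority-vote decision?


Ones: 2 out of 5
Threshold: 3

0 (2/5 voted 1)


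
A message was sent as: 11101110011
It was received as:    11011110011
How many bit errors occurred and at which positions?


XOR: 00110000000

2 error(s) at position(s): 2, 3


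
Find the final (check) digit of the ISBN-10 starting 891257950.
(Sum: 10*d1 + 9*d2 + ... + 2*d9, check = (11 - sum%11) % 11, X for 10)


Weighted sum: 299
299 mod 11 = 2

Check digit: 9


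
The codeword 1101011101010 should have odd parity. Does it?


Number of 1s: 8

No, parity error (8 ones)


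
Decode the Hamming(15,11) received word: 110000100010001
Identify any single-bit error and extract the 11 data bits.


Syndrome = 0: no error detected

Data: 00010010001 (no errors)


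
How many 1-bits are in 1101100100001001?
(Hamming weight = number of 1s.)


Counting 1s in 1101100100001001

7


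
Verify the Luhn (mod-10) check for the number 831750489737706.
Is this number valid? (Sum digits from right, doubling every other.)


Luhn sum = 71
71 mod 10 = 1

Invalid (Luhn sum mod 10 = 1)


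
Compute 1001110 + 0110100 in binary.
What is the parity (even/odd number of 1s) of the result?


1001110 = 78
0110100 = 52
Sum = 130 = 10000010
1s count = 2

even parity (2 ones in 10000010)


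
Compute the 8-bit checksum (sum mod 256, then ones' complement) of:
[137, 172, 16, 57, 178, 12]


Sum = 572 mod 256 = 60
Complement = 195

195


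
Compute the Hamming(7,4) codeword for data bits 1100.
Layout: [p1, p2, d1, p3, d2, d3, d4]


Parity bits: p1=0, p2=1, p3=1

0111100


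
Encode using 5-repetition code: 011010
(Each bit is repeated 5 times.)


Each bit -> 5 copies

000001111111111000001111100000


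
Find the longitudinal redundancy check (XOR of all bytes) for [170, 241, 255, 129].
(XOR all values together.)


XOR chain: 170 ^ 241 ^ 255 ^ 129 = 37

37


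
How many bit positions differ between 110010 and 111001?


XOR: 001011
Count of 1s: 3

3


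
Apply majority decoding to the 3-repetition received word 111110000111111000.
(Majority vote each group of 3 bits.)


Groups: 111, 110, 000, 111, 111, 000
Majority votes: 110110

110110


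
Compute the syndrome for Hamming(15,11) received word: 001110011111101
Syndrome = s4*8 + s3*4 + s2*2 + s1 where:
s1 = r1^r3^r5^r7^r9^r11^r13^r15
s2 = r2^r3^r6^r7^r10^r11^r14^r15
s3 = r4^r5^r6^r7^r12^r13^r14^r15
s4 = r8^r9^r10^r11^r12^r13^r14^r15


s1=0, s2=0, s3=1, s4=1

Syndrome = 12 (error at position 12)


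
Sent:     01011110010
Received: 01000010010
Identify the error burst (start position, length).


XOR: 00011100000

Burst at position 3, length 3


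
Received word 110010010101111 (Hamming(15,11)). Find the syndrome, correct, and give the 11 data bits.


Syndrome = 4: error at position 4

Data: 01000101111 (corrected bit 4)


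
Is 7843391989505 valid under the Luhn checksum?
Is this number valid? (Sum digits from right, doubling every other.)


Luhn sum = 73
73 mod 10 = 3

Invalid (Luhn sum mod 10 = 3)


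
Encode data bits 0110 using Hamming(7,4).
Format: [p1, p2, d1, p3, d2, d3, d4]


Parity bits: p1=1, p2=1, p3=0

1100110


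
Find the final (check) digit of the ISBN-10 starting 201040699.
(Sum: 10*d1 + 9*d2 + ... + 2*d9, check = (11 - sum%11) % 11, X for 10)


Weighted sum: 121
121 mod 11 = 0

Check digit: 0


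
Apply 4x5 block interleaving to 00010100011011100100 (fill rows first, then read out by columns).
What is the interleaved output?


Matrix:
  00010
  10001
  10111
  00100
Read columns: 01100000001110100110

01100000001110100110


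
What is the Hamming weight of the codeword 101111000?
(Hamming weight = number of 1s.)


Counting 1s in 101111000

5


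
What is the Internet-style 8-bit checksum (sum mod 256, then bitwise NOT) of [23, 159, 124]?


Sum = 306 mod 256 = 50
Complement = 205

205


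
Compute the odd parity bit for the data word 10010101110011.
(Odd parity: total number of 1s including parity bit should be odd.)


Number of 1s in data: 8
Parity bit: 1

1


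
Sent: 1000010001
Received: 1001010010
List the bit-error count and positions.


XOR: 0001000011

3 error(s) at position(s): 3, 8, 9


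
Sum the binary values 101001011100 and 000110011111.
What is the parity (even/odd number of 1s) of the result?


101001011100 = 2652
000110011111 = 415
Sum = 3067 = 101111111011
1s count = 10

even parity (10 ones in 101111111011)


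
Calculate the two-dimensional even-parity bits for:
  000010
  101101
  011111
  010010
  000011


Row parities: 10100
Column parities: 100001

Row P: 10100, Col P: 100001, Corner: 0


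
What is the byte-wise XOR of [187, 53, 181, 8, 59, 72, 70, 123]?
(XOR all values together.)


XOR chain: 187 ^ 53 ^ 181 ^ 8 ^ 59 ^ 72 ^ 70 ^ 123 = 125

125


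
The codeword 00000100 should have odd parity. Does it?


Number of 1s: 1

Yes, parity is correct (1 ones)


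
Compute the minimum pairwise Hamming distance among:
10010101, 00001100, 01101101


Comparing all pairs, minimum distance: 3
Can detect 2 errors, correct 1 errors

3


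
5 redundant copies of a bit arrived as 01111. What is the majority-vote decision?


Ones: 4 out of 5
Threshold: 3

1 (4/5 voted 1)


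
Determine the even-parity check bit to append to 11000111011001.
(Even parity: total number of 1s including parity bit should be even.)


Number of 1s in data: 8
Parity bit: 0

0


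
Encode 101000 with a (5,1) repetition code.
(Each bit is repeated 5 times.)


Each bit -> 5 copies

111110000011111000000000000000


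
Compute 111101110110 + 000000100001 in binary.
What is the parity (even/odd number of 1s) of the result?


111101110110 = 3958
000000100001 = 33
Sum = 3991 = 111110010111
1s count = 9

odd parity (9 ones in 111110010111)


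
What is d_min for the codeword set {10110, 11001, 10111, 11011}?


Comparing all pairs, minimum distance: 1
Can detect 0 errors, correct 0 errors

1


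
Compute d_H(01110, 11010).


XOR: 10100
Count of 1s: 2

2


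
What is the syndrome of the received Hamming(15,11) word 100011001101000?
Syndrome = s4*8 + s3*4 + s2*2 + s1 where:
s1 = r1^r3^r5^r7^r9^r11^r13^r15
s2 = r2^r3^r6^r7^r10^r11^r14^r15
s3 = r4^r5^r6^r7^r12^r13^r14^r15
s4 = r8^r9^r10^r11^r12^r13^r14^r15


s1=1, s2=0, s3=1, s4=1

Syndrome = 13 (error at position 13)


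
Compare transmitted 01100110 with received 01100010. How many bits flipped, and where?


XOR: 00000100

1 error(s) at position(s): 5


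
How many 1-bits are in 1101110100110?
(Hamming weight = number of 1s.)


Counting 1s in 1101110100110

8


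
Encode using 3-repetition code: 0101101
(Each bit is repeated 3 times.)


Each bit -> 3 copies

000111000111111000111


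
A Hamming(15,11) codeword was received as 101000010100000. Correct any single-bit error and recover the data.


Syndrome = 0: no error detected

Data: 10000100000 (no errors)


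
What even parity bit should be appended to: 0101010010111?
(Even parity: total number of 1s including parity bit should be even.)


Number of 1s in data: 7
Parity bit: 1

1


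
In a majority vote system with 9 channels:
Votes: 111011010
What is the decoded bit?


Ones: 6 out of 9
Threshold: 5

1 (6/9 voted 1)


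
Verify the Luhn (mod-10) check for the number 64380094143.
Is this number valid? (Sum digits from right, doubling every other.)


Luhn sum = 53
53 mod 10 = 3

Invalid (Luhn sum mod 10 = 3)


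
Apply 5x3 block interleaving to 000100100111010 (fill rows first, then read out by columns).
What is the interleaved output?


Matrix:
  000
  100
  100
  111
  010
Read columns: 011100001100010

011100001100010


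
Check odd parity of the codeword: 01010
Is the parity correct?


Number of 1s: 2

No, parity error (2 ones)


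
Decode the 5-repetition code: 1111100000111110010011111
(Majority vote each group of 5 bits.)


Groups: 11111, 00000, 11111, 00100, 11111
Majority votes: 10101

10101


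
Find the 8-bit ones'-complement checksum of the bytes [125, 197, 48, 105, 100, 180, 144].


Sum = 899 mod 256 = 131
Complement = 124

124


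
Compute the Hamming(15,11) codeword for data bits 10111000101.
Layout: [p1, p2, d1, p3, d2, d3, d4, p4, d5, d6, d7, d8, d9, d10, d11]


Parity bits: p1=1, p2=0, p3=0, p4=1

101001111000101


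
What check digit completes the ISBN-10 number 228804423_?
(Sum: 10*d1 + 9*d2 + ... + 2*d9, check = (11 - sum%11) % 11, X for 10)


Weighted sum: 206
206 mod 11 = 8

Check digit: 3


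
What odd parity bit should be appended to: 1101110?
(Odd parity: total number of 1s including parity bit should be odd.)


Number of 1s in data: 5
Parity bit: 0

0


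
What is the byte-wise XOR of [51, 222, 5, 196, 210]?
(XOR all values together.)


XOR chain: 51 ^ 222 ^ 5 ^ 196 ^ 210 = 254

254
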